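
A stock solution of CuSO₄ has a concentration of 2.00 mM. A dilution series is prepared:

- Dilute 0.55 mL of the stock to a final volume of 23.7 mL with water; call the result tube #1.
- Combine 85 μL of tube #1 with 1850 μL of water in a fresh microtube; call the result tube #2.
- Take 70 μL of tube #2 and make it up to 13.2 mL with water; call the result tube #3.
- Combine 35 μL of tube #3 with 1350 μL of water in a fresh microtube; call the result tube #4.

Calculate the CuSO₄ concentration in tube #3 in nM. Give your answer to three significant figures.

10.8 nM

Step 1: 0.55 mL brought to 23.7 mL → factor 23.7/0.55 = 43.091
Step 2: 85 μL + 1850 μL = 1935 μL total → factor 1935/85 = 22.765
Step 3: 70 μL brought to 13.2 mL → factor 13200/70 = 188.57
Dilution factor through tube #3 = 43.091 × 22.765 × 188.57 = 1.8498 × 10^5
[tube #3] = 2.00 mM / 1.8498 × 10^5 = 1.081 × 10^-5 mM = 10.8 nM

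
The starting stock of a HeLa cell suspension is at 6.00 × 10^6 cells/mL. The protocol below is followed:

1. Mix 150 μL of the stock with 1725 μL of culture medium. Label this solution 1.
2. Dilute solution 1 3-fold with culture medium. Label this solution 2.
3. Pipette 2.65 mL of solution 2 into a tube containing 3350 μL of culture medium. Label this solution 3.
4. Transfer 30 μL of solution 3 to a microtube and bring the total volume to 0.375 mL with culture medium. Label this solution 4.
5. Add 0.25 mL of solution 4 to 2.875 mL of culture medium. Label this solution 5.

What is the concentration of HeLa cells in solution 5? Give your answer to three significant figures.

Step 1: 150 μL + 1725 μL = 1875 μL total → factor 1875/150 = 12.5
Step 2: 3-fold → factor 3
Step 3: 2.65 mL + 3350 μL = 6 mL total → factor 6/2.65 = 2.2642
Step 4: 30 μL brought to 0.375 mL → factor 375/30 = 12.5
Step 5: 0.25 mL + 2.875 mL = 3.125 mL total → factor 3.125/0.25 = 12.5
Overall dilution factor = 12.5 × 3 × 2.2642 × 12.5 × 12.5 = 13267
Final = 6.00 × 10^6 cells/mL / 13267 = 452 cells/mL

452 cells/mL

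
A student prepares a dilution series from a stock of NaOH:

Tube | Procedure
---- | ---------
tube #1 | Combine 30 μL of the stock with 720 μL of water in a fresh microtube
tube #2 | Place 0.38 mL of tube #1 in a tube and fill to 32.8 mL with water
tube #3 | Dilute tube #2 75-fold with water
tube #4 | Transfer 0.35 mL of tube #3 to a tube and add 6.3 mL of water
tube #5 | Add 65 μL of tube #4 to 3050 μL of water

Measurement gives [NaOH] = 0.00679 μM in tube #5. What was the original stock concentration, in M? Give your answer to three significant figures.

Step 1: 30 μL + 720 μL = 750 μL total → factor 750/30 = 25
Step 2: 0.38 mL brought to 32.8 mL → factor 32.8/0.38 = 86.316
Step 3: 75-fold → factor 75
Step 4: 0.35 mL + 6.3 mL = 6.65 mL total → factor 6.65/0.35 = 19
Step 5: 65 μL + 3050 μL = 3115 μL total → factor 3115/65 = 47.923
Overall dilution factor = 25 × 86.316 × 75 × 19 × 47.923 = 1.4736 × 10^8
Stock = 0.00679 μM × 1.4736 × 10^8 = 1.001 × 10^6 μM = 1.00 M

1.00 M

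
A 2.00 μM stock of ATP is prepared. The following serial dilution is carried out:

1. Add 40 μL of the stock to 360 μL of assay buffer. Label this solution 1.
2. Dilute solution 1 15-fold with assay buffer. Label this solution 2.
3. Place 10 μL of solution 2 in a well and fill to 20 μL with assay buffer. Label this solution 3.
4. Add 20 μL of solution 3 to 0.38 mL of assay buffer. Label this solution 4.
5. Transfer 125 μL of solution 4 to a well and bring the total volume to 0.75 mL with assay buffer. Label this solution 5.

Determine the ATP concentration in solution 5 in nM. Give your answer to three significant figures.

0.0556 nM

Step 1: 40 μL + 360 μL = 400 μL total → factor 400/40 = 10
Step 2: 15-fold → factor 15
Step 3: 10 μL brought to 20 μL → factor 20/10 = 2
Step 4: 20 μL + 0.38 mL = 400 μL total → factor 400/20 = 20
Step 5: 125 μL brought to 0.75 mL → factor 750/125 = 6
Overall dilution factor = 10 × 15 × 2 × 20 × 6 = 36000
Final = 2.00 μM / 36000 = 5.556 × 10^-5 μM = 0.0556 nM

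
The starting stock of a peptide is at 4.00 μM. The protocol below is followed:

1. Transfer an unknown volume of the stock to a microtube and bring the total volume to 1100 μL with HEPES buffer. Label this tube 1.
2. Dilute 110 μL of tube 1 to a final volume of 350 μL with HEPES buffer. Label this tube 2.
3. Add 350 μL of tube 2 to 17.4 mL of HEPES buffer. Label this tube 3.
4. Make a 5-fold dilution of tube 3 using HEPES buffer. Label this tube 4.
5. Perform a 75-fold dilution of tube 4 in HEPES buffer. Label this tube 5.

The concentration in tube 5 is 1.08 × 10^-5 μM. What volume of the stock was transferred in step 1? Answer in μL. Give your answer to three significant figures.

180 μL

Step 1: v brought to 1100 μL → factor = 1100 μL/v
Step 2: 110 μL brought to 350 μL → factor 350/110 = 3.1818
Step 3: 350 μL + 17.4 mL = 17750 μL total → factor 17750/350 = 50.714
Step 4: 5-fold → factor 5
Step 5: 75-fold → factor 75
Product of known-step factors = 60511
Overall factor = 4.00 μM / (1.08 × 10^-5 μM) = 3.7037 × 10^5
Step-1 factor = 3.7037 × 10^5 / 60511 = 6.1207
v = 1100 μL / 6.1207 = 180 μL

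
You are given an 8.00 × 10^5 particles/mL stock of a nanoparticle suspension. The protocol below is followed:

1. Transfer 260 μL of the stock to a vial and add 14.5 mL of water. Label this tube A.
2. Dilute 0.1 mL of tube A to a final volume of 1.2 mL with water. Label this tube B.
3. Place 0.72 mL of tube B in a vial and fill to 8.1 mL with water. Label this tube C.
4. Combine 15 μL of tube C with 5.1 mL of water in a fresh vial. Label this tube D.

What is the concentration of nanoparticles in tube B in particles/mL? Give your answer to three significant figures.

1.17 × 10^3 particles/mL

Step 1: 260 μL + 14.5 mL = 14760 μL total → factor 14760/260 = 56.769
Step 2: 0.1 mL brought to 1.2 mL → factor 1.2/0.1 = 12
Dilution factor through tube B = 56.769 × 12 = 681.23
[tube B] = 8.00 × 10^5 particles/mL / 681.23 = 1.17 × 10^3 particles/mL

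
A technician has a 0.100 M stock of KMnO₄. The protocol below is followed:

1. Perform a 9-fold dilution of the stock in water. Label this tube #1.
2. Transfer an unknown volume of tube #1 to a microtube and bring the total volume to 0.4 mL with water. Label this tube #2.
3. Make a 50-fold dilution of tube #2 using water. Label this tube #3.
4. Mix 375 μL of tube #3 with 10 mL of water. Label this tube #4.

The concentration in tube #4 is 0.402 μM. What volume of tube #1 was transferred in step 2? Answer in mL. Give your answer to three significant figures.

0.0200 mL

Step 1: 9-fold → factor 9
Step 2: v brought to 0.4 mL → factor = 0.4 mL/v
Step 3: 50-fold → factor 50
Step 4: 375 μL + 10 mL = 10375 μL total → factor 10375/375 = 27.667
Product of known-step factors = 12450
Overall factor = 0.100 M / (0.402 μM) = 2.4876 × 10^5
Step-2 factor = 2.4876 × 10^5 / 12450 = 19.98
v = 0.4 mL / 19.98 = 0.0200 mL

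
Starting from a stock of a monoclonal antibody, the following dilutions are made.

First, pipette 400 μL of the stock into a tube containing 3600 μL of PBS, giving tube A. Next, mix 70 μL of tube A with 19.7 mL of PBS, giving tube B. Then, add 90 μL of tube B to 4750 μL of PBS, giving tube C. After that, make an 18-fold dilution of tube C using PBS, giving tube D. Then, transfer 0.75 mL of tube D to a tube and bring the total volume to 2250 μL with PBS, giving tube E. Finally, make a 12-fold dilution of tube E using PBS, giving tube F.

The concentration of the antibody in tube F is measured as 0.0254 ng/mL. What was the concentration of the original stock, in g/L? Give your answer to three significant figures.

Step 1: 400 μL + 3600 μL = 4000 μL total → factor 4000/400 = 10
Step 2: 70 μL + 19.7 mL = 19770 μL total → factor 19770/70 = 282.43
Step 3: 90 μL + 4750 μL = 4840 μL total → factor 4840/90 = 53.778
Step 4: 18-fold → factor 18
Step 5: 0.75 mL brought to 2250 μL → factor 2.25/0.75 = 3
Step 6: 12-fold → factor 12
Overall dilution factor = 10 × 282.43 × 53.778 × 18 × 3 × 12 = 9.8421 × 10^7
Stock = 0.0254 ng/mL × 9.8421 × 10^7 = 2.500 × 10^6 ng/mL = 2.50 g/L

2.50 g/L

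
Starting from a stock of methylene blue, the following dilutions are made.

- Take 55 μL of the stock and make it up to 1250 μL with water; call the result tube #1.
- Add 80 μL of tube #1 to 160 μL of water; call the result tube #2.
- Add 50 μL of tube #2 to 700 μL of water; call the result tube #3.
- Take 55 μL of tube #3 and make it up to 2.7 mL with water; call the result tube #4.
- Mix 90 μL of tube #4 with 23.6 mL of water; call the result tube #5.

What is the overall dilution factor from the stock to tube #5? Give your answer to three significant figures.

1.32 × 10^7

Step 1: 55 μL brought to 1250 μL → factor 1250/55 = 22.727
Step 2: 80 μL + 160 μL = 240 μL total → factor 240/80 = 3
Step 3: 50 μL + 700 μL = 750 μL total → factor 750/50 = 15
Step 4: 55 μL brought to 2.7 mL → factor 2700/55 = 49.091
Step 5: 90 μL + 23.6 mL = 23690 μL total → factor 23690/90 = 263.22
Overall dilution factor = 22.727 × 3 × 15 × 49.091 × 263.22 = 1.3215 × 10^7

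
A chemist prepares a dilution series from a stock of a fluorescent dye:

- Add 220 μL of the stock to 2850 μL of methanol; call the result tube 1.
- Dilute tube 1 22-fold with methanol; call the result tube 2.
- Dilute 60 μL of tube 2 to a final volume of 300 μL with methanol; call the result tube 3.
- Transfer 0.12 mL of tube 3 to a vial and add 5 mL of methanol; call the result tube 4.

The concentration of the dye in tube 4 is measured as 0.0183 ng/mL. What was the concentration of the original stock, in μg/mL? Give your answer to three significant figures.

1.20 μg/mL

Step 1: 220 μL + 2850 μL = 3070 μL total → factor 3070/220 = 13.955
Step 2: 22-fold → factor 22
Step 3: 60 μL brought to 300 μL → factor 300/60 = 5
Step 4: 0.12 mL + 5 mL = 5.12 mL total → factor 5.12/0.12 = 42.667
Overall dilution factor = 13.955 × 22 × 5 × 42.667 = 65493
Stock = 0.0183 ng/mL × 65493 = 1199 ng/mL = 1.20 μg/mL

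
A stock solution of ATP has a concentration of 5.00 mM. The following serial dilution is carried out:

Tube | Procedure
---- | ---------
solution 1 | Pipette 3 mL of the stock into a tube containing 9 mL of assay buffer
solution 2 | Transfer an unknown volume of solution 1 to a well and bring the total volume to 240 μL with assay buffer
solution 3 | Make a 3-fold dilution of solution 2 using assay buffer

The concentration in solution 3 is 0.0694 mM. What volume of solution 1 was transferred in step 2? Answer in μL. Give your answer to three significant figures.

Step 1: 3 mL + 9 mL = 12 mL total → factor 12/3 = 4
Step 2: v brought to 240 μL → factor = 240 μL/v
Step 3: 3-fold → factor 3
Product of known-step factors = 12
Overall factor = 5.00 mM / (0.0694 mM) = 72.046
Step-2 factor = 72.046 / 12 = 6.0038
v = 240 μL / 6.0038 = 40.0 μL

40.0 μL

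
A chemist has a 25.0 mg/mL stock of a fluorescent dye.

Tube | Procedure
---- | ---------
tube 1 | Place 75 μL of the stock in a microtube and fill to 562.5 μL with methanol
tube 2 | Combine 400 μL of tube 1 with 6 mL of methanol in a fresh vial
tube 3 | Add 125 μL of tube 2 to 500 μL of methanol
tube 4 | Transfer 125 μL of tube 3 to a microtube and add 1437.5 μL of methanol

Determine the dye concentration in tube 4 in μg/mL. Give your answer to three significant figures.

3.33 μg/mL

Step 1: 75 μL brought to 562.5 μL → factor 562.5/75 = 7.5
Step 2: 400 μL + 6 mL = 6400 μL total → factor 6400/400 = 16
Step 3: 125 μL + 500 μL = 625 μL total → factor 625/125 = 5
Step 4: 125 μL + 1437.5 μL = 1562.5 μL total → factor 1562.5/125 = 12.5
Overall dilution factor = 7.5 × 16 × 5 × 12.5 = 7500
Final = 25.0 mg/mL / 7500 = 0.003333 mg/mL = 3.33 μg/mL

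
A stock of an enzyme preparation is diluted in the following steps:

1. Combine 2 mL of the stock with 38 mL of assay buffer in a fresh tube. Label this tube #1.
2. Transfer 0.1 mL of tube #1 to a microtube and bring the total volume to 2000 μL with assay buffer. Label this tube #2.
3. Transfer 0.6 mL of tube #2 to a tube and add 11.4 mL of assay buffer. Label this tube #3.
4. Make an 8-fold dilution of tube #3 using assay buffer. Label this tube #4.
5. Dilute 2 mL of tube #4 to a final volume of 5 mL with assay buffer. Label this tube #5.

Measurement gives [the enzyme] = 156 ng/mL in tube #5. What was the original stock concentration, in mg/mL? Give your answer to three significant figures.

25.0 mg/mL

Step 1: 2 mL + 38 mL = 40 mL total → factor 40/2 = 20
Step 2: 0.1 mL brought to 2000 μL → factor 2/0.1 = 20
Step 3: 0.6 mL + 11.4 mL = 12 mL total → factor 12/0.6 = 20
Step 4: 8-fold → factor 8
Step 5: 2 mL brought to 5 mL → factor 5/2 = 2.5
Overall dilution factor = 20 × 20 × 20 × 8 × 2.5 = 1.6 × 10^5
Stock = 156 ng/mL × 1.6 × 10^5 = 2.496 × 10^7 ng/mL = 25.0 mg/mL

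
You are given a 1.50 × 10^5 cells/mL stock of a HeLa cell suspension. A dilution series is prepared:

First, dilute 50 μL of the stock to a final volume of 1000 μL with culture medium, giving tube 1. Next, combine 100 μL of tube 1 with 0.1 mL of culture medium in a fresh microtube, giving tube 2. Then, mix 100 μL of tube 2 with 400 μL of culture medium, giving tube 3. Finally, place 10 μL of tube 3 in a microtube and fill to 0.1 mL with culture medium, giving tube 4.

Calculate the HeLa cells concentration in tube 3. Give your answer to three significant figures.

Step 1: 50 μL brought to 1000 μL → factor 1000/50 = 20
Step 2: 100 μL + 0.1 mL = 200 μL total → factor 200/100 = 2
Step 3: 100 μL + 400 μL = 500 μL total → factor 500/100 = 5
Dilution factor through tube 3 = 20 × 2 × 5 = 200
[tube 3] = 1.50 × 10^5 cells/mL / 200 = 750 cells/mL

750 cells/mL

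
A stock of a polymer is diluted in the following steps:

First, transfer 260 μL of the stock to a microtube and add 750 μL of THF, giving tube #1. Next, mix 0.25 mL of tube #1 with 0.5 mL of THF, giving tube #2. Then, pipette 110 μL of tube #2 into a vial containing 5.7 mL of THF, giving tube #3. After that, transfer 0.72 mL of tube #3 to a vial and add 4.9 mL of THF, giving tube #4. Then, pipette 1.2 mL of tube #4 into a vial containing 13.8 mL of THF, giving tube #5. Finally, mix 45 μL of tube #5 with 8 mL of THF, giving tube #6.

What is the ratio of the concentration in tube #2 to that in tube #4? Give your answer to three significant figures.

412

Step 1: 260 μL + 750 μL = 1010 μL total → factor 1010/260 = 3.8846
Step 2: 0.25 mL + 0.5 mL = 0.75 mL total → factor 0.75/0.25 = 3
Step 3: 110 μL + 5.7 mL = 5810 μL total → factor 5810/110 = 52.818
Step 4: 0.72 mL + 4.9 mL = 5.62 mL total → factor 5.62/0.72 = 7.8056
Dilution factor to tube #2 = 11.654; to tube #4 = 4804.6
[tube #2]/[tube #4] = (factor to tube #4)/(factor to tube #2) = 4804.6/11.654 = 412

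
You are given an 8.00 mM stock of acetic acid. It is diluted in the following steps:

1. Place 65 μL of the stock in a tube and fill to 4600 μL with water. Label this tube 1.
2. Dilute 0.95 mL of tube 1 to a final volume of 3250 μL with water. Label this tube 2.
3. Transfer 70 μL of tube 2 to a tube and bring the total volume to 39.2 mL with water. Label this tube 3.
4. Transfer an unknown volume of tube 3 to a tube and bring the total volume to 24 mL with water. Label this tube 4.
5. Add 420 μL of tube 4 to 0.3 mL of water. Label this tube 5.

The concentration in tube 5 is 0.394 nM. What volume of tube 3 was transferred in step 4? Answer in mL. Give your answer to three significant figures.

Step 1: 65 μL brought to 4600 μL → factor 4600/65 = 70.769
Step 2: 0.95 mL brought to 3250 μL → factor 3.25/0.95 = 3.4211
Step 3: 70 μL brought to 39.2 mL → factor 39200/70 = 560
Step 4: v brought to 24 mL → factor = 24 mL/v
Step 5: 420 μL + 0.3 mL = 720 μL total → factor 720/420 = 1.7143
Product of known-step factors = 2.3242 × 10^5
Overall factor = 8.00 mM / (0.394 nM) = 2.0305 × 10^7
Step-4 factor = 2.0305 × 10^7 / 2.3242 × 10^5 = 87.361
v = 24 mL / 87.361 = 0.275 mL

0.275 mL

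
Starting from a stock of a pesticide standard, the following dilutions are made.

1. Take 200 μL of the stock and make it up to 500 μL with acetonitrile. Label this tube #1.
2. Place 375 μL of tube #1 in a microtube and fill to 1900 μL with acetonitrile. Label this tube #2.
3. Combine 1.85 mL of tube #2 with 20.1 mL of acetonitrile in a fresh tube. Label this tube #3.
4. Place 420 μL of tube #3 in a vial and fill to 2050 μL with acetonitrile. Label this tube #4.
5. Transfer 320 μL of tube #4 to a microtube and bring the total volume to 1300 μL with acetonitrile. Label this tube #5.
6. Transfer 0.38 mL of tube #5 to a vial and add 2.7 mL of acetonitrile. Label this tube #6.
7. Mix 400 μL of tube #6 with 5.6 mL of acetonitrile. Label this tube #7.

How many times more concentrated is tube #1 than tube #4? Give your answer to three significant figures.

Step 1: 200 μL brought to 500 μL → factor 500/200 = 2.5
Step 2: 375 μL brought to 1900 μL → factor 1900/375 = 5.0667
Step 3: 1.85 mL + 20.1 mL = 21.95 mL total → factor 21.95/1.85 = 11.865
Step 4: 420 μL brought to 2050 μL → factor 2050/420 = 4.881
Dilution factor to tube #1 = 2.5; to tube #4 = 733.55
[tube #1]/[tube #4] = (factor to tube #4)/(factor to tube #1) = 733.55/2.5 = 293

293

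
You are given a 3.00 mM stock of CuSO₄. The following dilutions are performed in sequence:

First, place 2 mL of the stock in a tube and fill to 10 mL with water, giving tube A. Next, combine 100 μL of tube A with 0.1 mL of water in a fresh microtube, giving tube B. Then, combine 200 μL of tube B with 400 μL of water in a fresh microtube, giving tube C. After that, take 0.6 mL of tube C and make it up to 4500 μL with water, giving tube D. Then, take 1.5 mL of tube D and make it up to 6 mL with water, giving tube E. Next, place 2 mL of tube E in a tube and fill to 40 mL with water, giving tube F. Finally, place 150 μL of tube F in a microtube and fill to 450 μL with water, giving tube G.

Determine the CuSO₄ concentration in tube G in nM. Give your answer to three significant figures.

Step 1: 2 mL brought to 10 mL → factor 10/2 = 5
Step 2: 100 μL + 0.1 mL = 200 μL total → factor 200/100 = 2
Step 3: 200 μL + 400 μL = 600 μL total → factor 600/200 = 3
Step 4: 0.6 mL brought to 4500 μL → factor 4.5/0.6 = 7.5
Step 5: 1.5 mL brought to 6 mL → factor 6/1.5 = 4
Step 6: 2 mL brought to 40 mL → factor 40/2 = 20
Step 7: 150 μL brought to 450 μL → factor 450/150 = 3
Overall dilution factor = 5 × 2 × 3 × 7.5 × 4 × 20 × 3 = 54000
Final = 3.00 mM / 54000 = 5.556 × 10^-5 mM = 55.6 nM

55.6 nM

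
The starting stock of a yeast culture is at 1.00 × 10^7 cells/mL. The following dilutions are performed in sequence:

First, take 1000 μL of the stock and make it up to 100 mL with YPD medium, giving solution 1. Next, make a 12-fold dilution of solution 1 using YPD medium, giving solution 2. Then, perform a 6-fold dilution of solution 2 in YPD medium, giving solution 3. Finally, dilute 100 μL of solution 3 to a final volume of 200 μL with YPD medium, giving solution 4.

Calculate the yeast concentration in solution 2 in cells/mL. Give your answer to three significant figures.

8.33 × 10^3 cells/mL

Step 1: 1000 μL brought to 100 mL → factor 1 × 10^5/1000 = 100
Step 2: 12-fold → factor 12
Dilution factor through solution 2 = 100 × 12 = 1200
[solution 2] = 1.00 × 10^7 cells/mL / 1200 = 8.33 × 10^3 cells/mL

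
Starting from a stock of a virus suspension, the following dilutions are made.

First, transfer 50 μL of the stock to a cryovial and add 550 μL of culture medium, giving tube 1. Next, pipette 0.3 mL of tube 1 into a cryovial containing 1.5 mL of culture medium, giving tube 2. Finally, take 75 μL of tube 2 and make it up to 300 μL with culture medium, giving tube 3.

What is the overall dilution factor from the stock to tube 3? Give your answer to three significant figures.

288

Step 1: 50 μL + 550 μL = 600 μL total → factor 600/50 = 12
Step 2: 0.3 mL + 1.5 mL = 1.8 mL total → factor 1.8/0.3 = 6
Step 3: 75 μL brought to 300 μL → factor 300/75 = 4
Overall dilution factor = 12 × 6 × 4 = 288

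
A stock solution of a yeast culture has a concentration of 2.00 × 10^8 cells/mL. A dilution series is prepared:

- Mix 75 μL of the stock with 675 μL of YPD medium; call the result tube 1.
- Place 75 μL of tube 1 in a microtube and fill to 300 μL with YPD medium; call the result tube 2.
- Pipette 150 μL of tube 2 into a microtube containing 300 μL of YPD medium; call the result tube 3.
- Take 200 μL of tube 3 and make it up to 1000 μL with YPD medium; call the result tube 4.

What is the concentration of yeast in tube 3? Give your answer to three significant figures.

1.67 × 10^6 cells/mL

Step 1: 75 μL + 675 μL = 750 μL total → factor 750/75 = 10
Step 2: 75 μL brought to 300 μL → factor 300/75 = 4
Step 3: 150 μL + 300 μL = 450 μL total → factor 450/150 = 3
Dilution factor through tube 3 = 10 × 4 × 3 = 120
[tube 3] = 2.00 × 10^8 cells/mL / 120 = 1.67 × 10^6 cells/mL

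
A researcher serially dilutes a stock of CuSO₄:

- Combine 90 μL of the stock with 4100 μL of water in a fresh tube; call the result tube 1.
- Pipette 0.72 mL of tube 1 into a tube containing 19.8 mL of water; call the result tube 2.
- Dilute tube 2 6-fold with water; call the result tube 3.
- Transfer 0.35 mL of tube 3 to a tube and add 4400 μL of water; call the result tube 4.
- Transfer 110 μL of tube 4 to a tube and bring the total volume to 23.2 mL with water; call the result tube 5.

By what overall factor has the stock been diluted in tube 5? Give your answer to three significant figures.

2.28 × 10^7

Step 1: 90 μL + 4100 μL = 4190 μL total → factor 4190/90 = 46.556
Step 2: 0.72 mL + 19.8 mL = 20.52 mL total → factor 20.52/0.72 = 28.5
Step 3: 6-fold → factor 6
Step 4: 0.35 mL + 4400 μL = 4.75 mL total → factor 4.75/0.35 = 13.571
Step 5: 110 μL brought to 23.2 mL → factor 23200/110 = 210.91
Overall dilution factor = 46.556 × 28.5 × 6 × 13.571 × 210.91 = 2.2787 × 10^7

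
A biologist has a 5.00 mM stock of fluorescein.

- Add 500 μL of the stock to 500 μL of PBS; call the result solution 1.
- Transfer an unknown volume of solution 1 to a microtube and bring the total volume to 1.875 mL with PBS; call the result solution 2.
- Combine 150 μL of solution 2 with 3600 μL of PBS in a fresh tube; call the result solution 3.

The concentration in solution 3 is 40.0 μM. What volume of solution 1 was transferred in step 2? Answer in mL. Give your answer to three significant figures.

Step 1: 500 μL + 500 μL = 1000 μL total → factor 1000/500 = 2
Step 2: v brought to 1.875 mL → factor = 1.875 mL/v
Step 3: 150 μL + 3600 μL = 3750 μL total → factor 3750/150 = 25
Product of known-step factors = 50
Overall factor = 5.00 mM / (40.0 μM) = 125
Step-2 factor = 125 / 50 = 2.5
v = 1.875 mL / 2.5 = 0.750 mL

0.750 mL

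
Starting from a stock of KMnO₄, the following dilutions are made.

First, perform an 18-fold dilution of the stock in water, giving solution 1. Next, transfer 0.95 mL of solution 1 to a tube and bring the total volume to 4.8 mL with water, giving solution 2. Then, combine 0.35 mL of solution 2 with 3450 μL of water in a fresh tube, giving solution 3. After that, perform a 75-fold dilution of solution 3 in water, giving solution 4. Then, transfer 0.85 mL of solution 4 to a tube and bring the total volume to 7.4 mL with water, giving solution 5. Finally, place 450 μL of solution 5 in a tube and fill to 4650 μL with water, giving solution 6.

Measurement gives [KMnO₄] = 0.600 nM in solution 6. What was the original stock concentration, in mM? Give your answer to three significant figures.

4.00 mM

Step 1: 18-fold → factor 18
Step 2: 0.95 mL brought to 4.8 mL → factor 4.8/0.95 = 5.0526
Step 3: 0.35 mL + 3450 μL = 3.8 mL total → factor 3.8/0.35 = 10.857
Step 4: 75-fold → factor 75
Step 5: 0.85 mL brought to 7.4 mL → factor 7.4/0.85 = 8.7059
Step 6: 450 μL brought to 4650 μL → factor 4650/450 = 10.333
Overall dilution factor = 18 × 5.0526 × 10.857 × 75 × 8.7059 × 10.333 = 6.6622 × 10^6
Stock = 0.600 nM × 6.6622 × 10^6 = 3.997 × 10^6 nM = 4.00 mM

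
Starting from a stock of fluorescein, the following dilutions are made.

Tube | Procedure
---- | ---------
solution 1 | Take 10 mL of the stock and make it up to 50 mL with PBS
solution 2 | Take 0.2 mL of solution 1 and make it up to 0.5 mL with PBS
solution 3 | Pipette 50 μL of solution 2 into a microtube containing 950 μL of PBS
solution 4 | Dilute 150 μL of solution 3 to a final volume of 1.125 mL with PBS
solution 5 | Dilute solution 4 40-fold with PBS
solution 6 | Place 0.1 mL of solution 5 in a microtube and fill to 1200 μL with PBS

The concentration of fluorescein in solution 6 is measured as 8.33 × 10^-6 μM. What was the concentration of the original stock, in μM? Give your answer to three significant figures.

7.50 μM

Step 1: 10 mL brought to 50 mL → factor 50/10 = 5
Step 2: 0.2 mL brought to 0.5 mL → factor 0.5/0.2 = 2.5
Step 3: 50 μL + 950 μL = 1000 μL total → factor 1000/50 = 20
Step 4: 150 μL brought to 1.125 mL → factor 1125/150 = 7.5
Step 5: 40-fold → factor 40
Step 6: 0.1 mL brought to 1200 μL → factor 1.2/0.1 = 12
Overall dilution factor = 5 × 2.5 × 20 × 7.5 × 40 × 12 = 9 × 10^5
Stock = 8.33 × 10^-6 μM × 9 × 10^5 = 7.50 μM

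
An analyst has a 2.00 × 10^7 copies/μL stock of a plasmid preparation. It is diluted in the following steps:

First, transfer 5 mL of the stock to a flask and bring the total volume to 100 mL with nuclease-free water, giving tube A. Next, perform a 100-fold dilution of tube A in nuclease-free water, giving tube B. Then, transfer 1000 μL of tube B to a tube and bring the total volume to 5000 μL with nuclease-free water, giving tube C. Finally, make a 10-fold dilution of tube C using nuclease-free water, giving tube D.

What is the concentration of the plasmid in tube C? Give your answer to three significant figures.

Step 1: 5 mL brought to 100 mL → factor 100/5 = 20
Step 2: 100-fold → factor 100
Step 3: 1000 μL brought to 5000 μL → factor 5000/1000 = 5
Dilution factor through tube C = 20 × 100 × 5 = 10000
[tube C] = 2.00 × 10^7 copies/μL / 10000 = 2.00 × 10^3 copies/μL

2.00 × 10^3 copies/μL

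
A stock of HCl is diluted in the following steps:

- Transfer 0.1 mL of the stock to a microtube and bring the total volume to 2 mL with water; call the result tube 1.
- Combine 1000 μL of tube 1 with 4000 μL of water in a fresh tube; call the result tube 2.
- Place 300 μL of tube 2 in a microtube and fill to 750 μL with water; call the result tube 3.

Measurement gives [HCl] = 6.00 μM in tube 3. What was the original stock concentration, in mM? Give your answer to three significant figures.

Step 1: 0.1 mL brought to 2 mL → factor 2/0.1 = 20
Step 2: 1000 μL + 4000 μL = 5000 μL total → factor 5000/1000 = 5
Step 3: 300 μL brought to 750 μL → factor 750/300 = 2.5
Overall dilution factor = 20 × 5 × 2.5 = 250
Stock = 6.00 μM × 250 = 1500 μM = 1.50 mM

1.50 mM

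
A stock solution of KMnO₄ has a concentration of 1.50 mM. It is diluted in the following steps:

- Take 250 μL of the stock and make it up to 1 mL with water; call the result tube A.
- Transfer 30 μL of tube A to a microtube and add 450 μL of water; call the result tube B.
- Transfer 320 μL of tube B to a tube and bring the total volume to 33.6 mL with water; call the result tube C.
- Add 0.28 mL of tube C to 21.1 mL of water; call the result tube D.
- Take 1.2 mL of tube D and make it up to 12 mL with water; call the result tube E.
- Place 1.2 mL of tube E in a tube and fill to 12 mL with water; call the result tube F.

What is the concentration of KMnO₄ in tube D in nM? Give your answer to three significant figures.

Step 1: 250 μL brought to 1 mL → factor 1000/250 = 4
Step 2: 30 μL + 450 μL = 480 μL total → factor 480/30 = 16
Step 3: 320 μL brought to 33.6 mL → factor 33600/320 = 105
Step 4: 0.28 mL + 21.1 mL = 21.38 mL total → factor 21.38/0.28 = 76.357
Dilution factor through tube D = 4 × 16 × 105 × 76.357 = 5.1312 × 10^5
[tube D] = 1.50 mM / 5.1312 × 10^5 = 2.923 × 10^-6 mM = 2.92 nM

2.92 nM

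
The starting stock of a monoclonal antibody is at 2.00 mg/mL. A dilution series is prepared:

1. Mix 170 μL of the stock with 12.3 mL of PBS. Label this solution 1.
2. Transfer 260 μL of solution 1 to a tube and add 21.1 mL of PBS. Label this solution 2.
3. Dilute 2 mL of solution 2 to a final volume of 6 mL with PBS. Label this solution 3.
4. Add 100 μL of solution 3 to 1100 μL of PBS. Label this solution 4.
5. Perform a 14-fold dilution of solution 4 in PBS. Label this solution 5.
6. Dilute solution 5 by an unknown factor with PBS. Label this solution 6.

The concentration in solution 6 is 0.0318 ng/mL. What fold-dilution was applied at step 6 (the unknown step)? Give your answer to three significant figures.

Step 1: 170 μL + 12.3 mL = 12470 μL total → factor 12470/170 = 73.353
Step 2: 260 μL + 21.1 mL = 21360 μL total → factor 21360/260 = 82.154
Step 3: 2 mL brought to 6 mL → factor 6/2 = 3
Step 4: 100 μL + 1100 μL = 1200 μL total → factor 1200/100 = 12
Step 5: 14-fold → factor 14
Step 6: unknown factor x
Product of known-step factors = 3.0372 × 10^6
Overall factor = 2.00 mg/mL / (0.0318 ng/mL) = 6.2893 × 10^7
x = 6.2893 × 10^7 / 3.0372 × 10^6 = 20.7

20.7-fold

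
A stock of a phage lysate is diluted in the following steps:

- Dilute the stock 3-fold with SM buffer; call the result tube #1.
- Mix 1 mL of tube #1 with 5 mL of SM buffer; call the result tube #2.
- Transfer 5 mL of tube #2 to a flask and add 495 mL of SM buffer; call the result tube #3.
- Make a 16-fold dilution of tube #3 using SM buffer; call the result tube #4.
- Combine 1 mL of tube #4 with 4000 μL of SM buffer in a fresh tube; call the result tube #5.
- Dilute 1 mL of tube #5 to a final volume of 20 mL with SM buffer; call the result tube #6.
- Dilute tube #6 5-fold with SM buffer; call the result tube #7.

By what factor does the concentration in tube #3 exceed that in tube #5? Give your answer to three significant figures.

80.0

Step 1: 3-fold → factor 3
Step 2: 1 mL + 5 mL = 6 mL total → factor 6/1 = 6
Step 3: 5 mL + 495 mL = 500 mL total → factor 500/5 = 100
Step 4: 16-fold → factor 16
Step 5: 1 mL + 4000 μL = 5 mL total → factor 5/1 = 5
Dilution factor to tube #3 = 1800; to tube #5 = 1.44 × 10^5
[tube #3]/[tube #5] = (factor to tube #5)/(factor to tube #3) = 1.44 × 10^5/1800 = 80.0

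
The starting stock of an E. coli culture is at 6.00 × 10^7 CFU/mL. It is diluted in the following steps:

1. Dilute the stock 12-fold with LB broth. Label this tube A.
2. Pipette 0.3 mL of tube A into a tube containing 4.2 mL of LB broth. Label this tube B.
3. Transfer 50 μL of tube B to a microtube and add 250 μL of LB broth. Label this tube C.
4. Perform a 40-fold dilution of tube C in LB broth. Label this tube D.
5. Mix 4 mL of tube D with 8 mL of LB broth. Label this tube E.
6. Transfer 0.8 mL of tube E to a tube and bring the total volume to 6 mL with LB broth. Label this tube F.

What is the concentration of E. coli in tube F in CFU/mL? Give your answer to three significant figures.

Step 1: 12-fold → factor 12
Step 2: 0.3 mL + 4.2 mL = 4.5 mL total → factor 4.5/0.3 = 15
Step 3: 50 μL + 250 μL = 300 μL total → factor 300/50 = 6
Step 4: 40-fold → factor 40
Step 5: 4 mL + 8 mL = 12 mL total → factor 12/4 = 3
Step 6: 0.8 mL brought to 6 mL → factor 6/0.8 = 7.5
Overall dilution factor = 12 × 15 × 6 × 40 × 3 × 7.5 = 9.72 × 10^5
Final = 6.00 × 10^7 CFU/mL / 9.72 × 10^5 = 61.7 CFU/mL

61.7 CFU/mL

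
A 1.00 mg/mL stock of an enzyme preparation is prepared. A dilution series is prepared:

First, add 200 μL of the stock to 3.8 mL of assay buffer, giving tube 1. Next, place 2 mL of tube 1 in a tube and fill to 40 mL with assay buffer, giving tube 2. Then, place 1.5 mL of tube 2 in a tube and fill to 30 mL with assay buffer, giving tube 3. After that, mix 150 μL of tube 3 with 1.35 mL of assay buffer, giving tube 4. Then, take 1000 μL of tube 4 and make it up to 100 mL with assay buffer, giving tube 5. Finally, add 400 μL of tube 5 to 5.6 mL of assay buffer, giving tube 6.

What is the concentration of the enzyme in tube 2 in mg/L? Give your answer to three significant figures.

2.50 mg/L

Step 1: 200 μL + 3.8 mL = 4000 μL total → factor 4000/200 = 20
Step 2: 2 mL brought to 40 mL → factor 40/2 = 20
Dilution factor through tube 2 = 20 × 20 = 400
[tube 2] = 1.00 mg/mL / 400 = 0.002500 mg/mL = 2.50 mg/L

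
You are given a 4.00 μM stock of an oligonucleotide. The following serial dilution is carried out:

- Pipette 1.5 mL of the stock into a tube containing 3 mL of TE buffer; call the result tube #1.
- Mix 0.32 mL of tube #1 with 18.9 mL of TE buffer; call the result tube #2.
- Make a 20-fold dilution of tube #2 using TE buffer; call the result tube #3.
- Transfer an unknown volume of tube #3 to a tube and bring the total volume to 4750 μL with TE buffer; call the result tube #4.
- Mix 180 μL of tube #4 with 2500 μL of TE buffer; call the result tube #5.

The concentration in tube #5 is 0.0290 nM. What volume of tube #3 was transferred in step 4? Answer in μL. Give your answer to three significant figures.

Step 1: 1.5 mL + 3 mL = 4.5 mL total → factor 4.5/1.5 = 3
Step 2: 0.32 mL + 18.9 mL = 19.22 mL total → factor 19.22/0.32 = 60.062
Step 3: 20-fold → factor 20
Step 4: v brought to 4750 μL → factor = 4750 μL/v
Step 5: 180 μL + 2500 μL = 2680 μL total → factor 2680/180 = 14.889
Product of known-step factors = 53656
Overall factor = 4.00 μM / (0.0290 nM) = 1.3793 × 10^5
Step-4 factor = 1.3793 × 10^5 / 53656 = 2.5707
v = 4750 μL / 2.5707 = 1.85 × 10^3 μL

1.85 × 10^3 μL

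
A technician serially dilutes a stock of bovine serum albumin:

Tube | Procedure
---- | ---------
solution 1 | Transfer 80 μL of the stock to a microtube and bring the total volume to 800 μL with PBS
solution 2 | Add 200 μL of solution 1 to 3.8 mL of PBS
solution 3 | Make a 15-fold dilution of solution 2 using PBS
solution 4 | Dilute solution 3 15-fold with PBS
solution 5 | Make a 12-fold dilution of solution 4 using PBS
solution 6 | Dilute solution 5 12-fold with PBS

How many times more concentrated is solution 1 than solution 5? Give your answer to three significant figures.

Step 1: 80 μL brought to 800 μL → factor 800/80 = 10
Step 2: 200 μL + 3.8 mL = 4000 μL total → factor 4000/200 = 20
Step 3: 15-fold → factor 15
Step 4: 15-fold → factor 15
Step 5: 12-fold → factor 12
Dilution factor to solution 1 = 10; to solution 5 = 5.4 × 10^5
[solution 1]/[solution 5] = (factor to solution 5)/(factor to solution 1) = 5.4 × 10^5/10 = 5.40 × 10^4

5.40 × 10^4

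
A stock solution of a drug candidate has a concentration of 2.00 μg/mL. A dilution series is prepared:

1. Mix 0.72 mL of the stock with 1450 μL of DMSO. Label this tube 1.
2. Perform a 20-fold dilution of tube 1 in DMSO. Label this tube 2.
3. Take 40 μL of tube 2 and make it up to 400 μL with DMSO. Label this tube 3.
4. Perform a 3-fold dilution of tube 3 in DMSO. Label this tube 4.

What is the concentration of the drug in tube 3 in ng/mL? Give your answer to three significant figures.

3.32 ng/mL

Step 1: 0.72 mL + 1450 μL = 2.17 mL total → factor 2.17/0.72 = 3.0139
Step 2: 20-fold → factor 20
Step 3: 40 μL brought to 400 μL → factor 400/40 = 10
Dilution factor through tube 3 = 3.0139 × 20 × 10 = 602.78
[tube 3] = 2.00 μg/mL / 602.78 = 0.003318 μg/mL = 3.32 ng/mL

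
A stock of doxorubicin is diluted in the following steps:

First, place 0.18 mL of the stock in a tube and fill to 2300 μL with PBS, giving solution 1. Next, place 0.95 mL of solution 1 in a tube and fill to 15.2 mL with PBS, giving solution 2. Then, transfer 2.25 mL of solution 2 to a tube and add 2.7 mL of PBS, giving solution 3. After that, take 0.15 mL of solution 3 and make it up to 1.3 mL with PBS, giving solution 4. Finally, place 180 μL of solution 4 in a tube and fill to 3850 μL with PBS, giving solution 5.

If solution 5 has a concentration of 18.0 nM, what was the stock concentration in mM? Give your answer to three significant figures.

1.50 mM

Step 1: 0.18 mL brought to 2300 μL → factor 2.3/0.18 = 12.778
Step 2: 0.95 mL brought to 15.2 mL → factor 15.2/0.95 = 16
Step 3: 2.25 mL + 2.7 mL = 4.95 mL total → factor 4.95/2.25 = 2.2
Step 4: 0.15 mL brought to 1.3 mL → factor 1.3/0.15 = 8.6667
Step 5: 180 μL brought to 3850 μL → factor 3850/180 = 21.389
Overall dilution factor = 12.778 × 16 × 2.2 × 8.6667 × 21.389 = 83375
Stock = 18.0 nM × 83375 = 1.501 × 10^6 nM = 1.50 mM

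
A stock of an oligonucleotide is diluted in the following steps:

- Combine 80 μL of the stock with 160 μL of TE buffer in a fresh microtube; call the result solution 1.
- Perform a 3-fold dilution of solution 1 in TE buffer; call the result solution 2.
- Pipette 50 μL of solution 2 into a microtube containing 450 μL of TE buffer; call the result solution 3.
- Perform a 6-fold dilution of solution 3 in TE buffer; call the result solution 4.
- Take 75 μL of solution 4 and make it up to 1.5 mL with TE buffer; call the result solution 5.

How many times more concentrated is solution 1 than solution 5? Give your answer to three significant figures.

3.60 × 10^3

Step 1: 80 μL + 160 μL = 240 μL total → factor 240/80 = 3
Step 2: 3-fold → factor 3
Step 3: 50 μL + 450 μL = 500 μL total → factor 500/50 = 10
Step 4: 6-fold → factor 6
Step 5: 75 μL brought to 1.5 mL → factor 1500/75 = 20
Dilution factor to solution 1 = 3; to solution 5 = 10800
[solution 1]/[solution 5] = (factor to solution 5)/(factor to solution 1) = 10800/3 = 3.60 × 10^3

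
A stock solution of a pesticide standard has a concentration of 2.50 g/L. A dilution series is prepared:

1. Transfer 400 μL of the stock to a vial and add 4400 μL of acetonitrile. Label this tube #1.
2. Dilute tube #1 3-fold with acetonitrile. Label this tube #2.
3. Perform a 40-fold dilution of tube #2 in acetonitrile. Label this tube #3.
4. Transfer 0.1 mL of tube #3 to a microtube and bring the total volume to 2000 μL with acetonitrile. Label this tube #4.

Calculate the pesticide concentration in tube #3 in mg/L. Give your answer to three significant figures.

1.74 mg/L

Step 1: 400 μL + 4400 μL = 4800 μL total → factor 4800/400 = 12
Step 2: 3-fold → factor 3
Step 3: 40-fold → factor 40
Dilution factor through tube #3 = 12 × 3 × 40 = 1440
[tube #3] = 2.50 g/L / 1440 = 0.001736 g/L = 1.74 mg/L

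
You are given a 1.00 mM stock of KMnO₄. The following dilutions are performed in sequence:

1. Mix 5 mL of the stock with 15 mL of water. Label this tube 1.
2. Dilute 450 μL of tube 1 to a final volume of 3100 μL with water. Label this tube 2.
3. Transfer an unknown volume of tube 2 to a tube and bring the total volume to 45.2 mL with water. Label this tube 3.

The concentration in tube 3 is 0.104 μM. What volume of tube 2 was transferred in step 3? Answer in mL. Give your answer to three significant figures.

0.130 mL

Step 1: 5 mL + 15 mL = 20 mL total → factor 20/5 = 4
Step 2: 450 μL brought to 3100 μL → factor 3100/450 = 6.8889
Step 3: v brought to 45.2 mL → factor = 45.2 mL/v
Product of known-step factors = 27.556
Overall factor = 1.00 mM / (0.104 μM) = 9615.4
Step-3 factor = 9615.4 / 27.556 = 348.95
v = 45.2 mL / 348.95 = 0.130 mL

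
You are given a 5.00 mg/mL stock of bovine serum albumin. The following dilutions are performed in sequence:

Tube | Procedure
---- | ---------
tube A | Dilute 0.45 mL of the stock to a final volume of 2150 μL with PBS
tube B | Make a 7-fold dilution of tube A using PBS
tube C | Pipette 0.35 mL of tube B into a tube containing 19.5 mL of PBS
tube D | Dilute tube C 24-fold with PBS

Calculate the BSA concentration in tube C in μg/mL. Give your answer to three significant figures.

2.64 μg/mL

Step 1: 0.45 mL brought to 2150 μL → factor 2.15/0.45 = 4.7778
Step 2: 7-fold → factor 7
Step 3: 0.35 mL + 19.5 mL = 19.85 mL total → factor 19.85/0.35 = 56.714
Dilution factor through tube C = 4.7778 × 7 × 56.714 = 1896.8
[tube C] = 5.00 mg/mL / 1896.8 = 0.002636 mg/mL = 2.64 μg/mL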